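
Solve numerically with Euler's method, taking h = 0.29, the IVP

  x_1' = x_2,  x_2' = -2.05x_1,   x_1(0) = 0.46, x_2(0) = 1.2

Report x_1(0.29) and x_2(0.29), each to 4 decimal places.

0.8080, 0.9265

Euler on (x_1,x_2): x_1_{n+1} = x_1_n + h·x_1', x_2_{n+1} = x_2_n + h·x_2'.
0.000000: (0.460000, 1.200000); f=(1.200000, -0.943000) → (0.808000, 0.926530)
(x_1(0.29), x_2(0.29)) ≈ (0.8080, 0.9265)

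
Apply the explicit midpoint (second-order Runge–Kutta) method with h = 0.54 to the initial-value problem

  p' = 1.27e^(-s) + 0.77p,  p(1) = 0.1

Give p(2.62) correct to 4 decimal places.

1.1898

Midpoint: k1 = f(s_n, p_n); k2 = f(s_n + h/2, p_n + (h/2)·k1); p_{n+1} = p_n + h·k2.
s=1.000000, p=0.100000:
  k1 = f(1.000000, 0.100000) = 0.544207
  k2 = f(1.270000, 0.246936) = 0.546797
  p ← 0.100000 + 0.54·0.546797 = 0.395270
s=1.540000, p=0.395270:
  k1 = f(1.540000, 0.395270) = 0.576622
  k2 = f(1.810000, 0.550958) = 0.632079
  p ← 0.395270 + 0.54·0.632079 = 0.736593
s=2.080000, p=0.736593:
  k1 = f(2.080000, 0.736593) = 0.725838
  k2 = f(2.350000, 0.932569) = 0.839197
  p ← 0.736593 + 0.54·0.839197 = 1.189759
p(2.62) ≈ 1.1898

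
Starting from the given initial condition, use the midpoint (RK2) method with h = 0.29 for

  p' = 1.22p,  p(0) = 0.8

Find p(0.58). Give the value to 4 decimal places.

Midpoint: k1 = f(t_n, p_n); k2 = f(t_n + h/2, p_n + (h/2)·k1); p_{n+1} = p_n + h·k2.
t=0.000000, p=0.800000:
  k1 = f(0.000000, 0.800000) = 0.976000
  k2 = f(0.145000, 0.941520) = 1.148654
  p ← 0.800000 + 0.29·1.148654 = 1.133110
t=0.290000, p=1.133110:
  k1 = f(0.290000, 1.133110) = 1.382394
  k2 = f(0.435000, 1.333557) = 1.626939
  p ← 1.133110 + 0.29·1.626939 = 1.604922
p(0.58) ≈ 1.6049

1.6049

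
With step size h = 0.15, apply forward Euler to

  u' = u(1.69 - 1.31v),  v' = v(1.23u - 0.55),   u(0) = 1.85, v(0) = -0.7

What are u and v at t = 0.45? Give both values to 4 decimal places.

5.4872, -1.9567

Euler on (u,v): u_{n+1} = u_n + h·u', v_{n+1} = v_n + h·v'.
0.000000: (1.850000, -0.700000); f=(4.822950, -1.207850) → (2.573443, -0.881177)
0.150000: (2.573443, -0.881177); f=(7.319752, -2.304574) → (3.671405, -1.226864)
0.300000: (3.671405, -1.226864); f=(12.105325, -4.865530) → (5.487204, -1.956693)
(u(0.45), v(0.45)) ≈ (5.4872, -1.9567)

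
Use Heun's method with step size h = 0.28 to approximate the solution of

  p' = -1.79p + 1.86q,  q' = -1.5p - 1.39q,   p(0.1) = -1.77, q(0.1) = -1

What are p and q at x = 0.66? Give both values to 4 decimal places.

Heun on (p,q): k1 = f(x_n, state_n); k2 = f(x_n + h, state_n + h·k1); state_{n+1} = state_n + (h/2)·(k1 + k2).
0.100000: (-1.770000, -1.000000)
  k1 = (1.308300, 4.045000)
  predictor → (-1.403676, 0.132600)
  k2 = (2.759216, 1.921200)
  → (-1.200548, -0.164732)
0.380000: (-1.200548, -0.164732)
  k1 = (1.842579, 2.029799)
  predictor → (-0.684626, 0.403612)
  k2 = (1.976198, 0.465918)
  → (-0.665919, 0.184668)
(p(0.66), q(0.66)) ≈ (-0.6659, 0.1847)

-0.6659, 0.1847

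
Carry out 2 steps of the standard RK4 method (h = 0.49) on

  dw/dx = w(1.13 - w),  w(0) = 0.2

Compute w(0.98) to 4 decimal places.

RK4: k1 = f(x_n, w_n); k2 = f(x_n + h/2, w_n + (h/2)·k1); k3 = f(x_n + h/2, w_n + (h/2)·k2); k4 = f(x_n + h, w_n + h·k3); w_{n+1} = w_n + (h/6)·(k1 + 2k2 + 2k3 + k4).
x=0.000000, w=0.200000:
  k1 = f(0.000000, 0.200000) = 0.186000
  k2 = f(0.245000, 0.245570) = 0.217189
  k3 = f(0.245000, 0.253211) = 0.222013
  k4 = f(0.490000, 0.308786) = 0.253580
  w ← 0.200000 + (0.49/6)·(k1 + 2k2 + 2k3 + k4) = 0.307635
x=0.490000, w=0.307635:
  k1 = f(0.490000, 0.307635) = 0.252988
  k2 = f(0.735000, 0.369618) = 0.281051
  k3 = f(0.735000, 0.376493) = 0.283690
  k4 = f(0.980000, 0.446643) = 0.305217
  w ← 0.307635 + (0.49/6)·(k1 + 2k2 + 2k3 + k4) = 0.445463
w(0.98) ≈ 0.4455

0.4455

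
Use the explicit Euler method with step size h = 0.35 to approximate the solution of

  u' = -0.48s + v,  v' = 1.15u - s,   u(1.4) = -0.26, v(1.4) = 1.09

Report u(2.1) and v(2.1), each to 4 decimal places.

Euler on (u,v): u_{n+1} = u_n + h·u', v_{n+1} = v_n + h·v'.
1.400000: (-0.260000, 1.090000); f=(0.418000, -1.699000) → (-0.113700, 0.495350)
1.750000: (-0.113700, 0.495350); f=(-0.344650, -1.880755) → (-0.234327, -0.162914)
(u(2.1), v(2.1)) ≈ (-0.2343, -0.1629)

-0.2343, -0.1629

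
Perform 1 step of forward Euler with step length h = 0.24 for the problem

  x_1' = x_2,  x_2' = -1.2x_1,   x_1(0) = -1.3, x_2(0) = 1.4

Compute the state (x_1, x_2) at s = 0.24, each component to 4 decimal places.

Euler on (x_1,x_2): x_1_{n+1} = x_1_n + h·x_1', x_2_{n+1} = x_2_n + h·x_2'.
0.000000: (-1.300000, 1.400000); f=(1.400000, 1.560000) → (-0.964000, 1.774400)
(x_1(0.24), x_2(0.24)) ≈ (-0.9640, 1.7744)

-0.9640, 1.7744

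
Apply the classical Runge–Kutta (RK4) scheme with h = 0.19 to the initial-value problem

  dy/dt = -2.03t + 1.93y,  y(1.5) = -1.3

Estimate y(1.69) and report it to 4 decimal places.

RK4: k1 = f(t_n, y_n); k2 = f(t_n + h/2, y_n + (h/2)·k1); k3 = f(t_n + h/2, y_n + (h/2)·k2); k4 = f(t_n + h, y_n + h·k3); y_{n+1} = y_n + (h/6)·(k1 + 2k2 + 2k3 + k4).
t=1.500000, y=-1.300000:
  k1 = f(1.500000, -1.300000) = -5.554000
  k2 = f(1.595000, -1.827630) = -6.765176
  k3 = f(1.595000, -1.942692) = -6.987245
  k4 = f(1.690000, -2.627577) = -8.501923
  y ← -1.300000 + (0.19/6)·(k1 + 2k2 + 2k3 + k4) = -2.616091
y(1.69) ≈ -2.6161

-2.6161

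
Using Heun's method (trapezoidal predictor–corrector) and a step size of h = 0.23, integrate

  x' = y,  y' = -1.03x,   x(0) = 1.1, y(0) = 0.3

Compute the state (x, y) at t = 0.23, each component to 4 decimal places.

Heun on (x,y): k1 = f(t_n, state_n); k2 = f(t_n + h, state_n + h·k1); state_{n+1} = state_n + (h/2)·(k1 + k2).
0.000000: (1.100000, 0.300000)
  k1 = (0.300000, -1.133000)
  predictor → (1.169000, 0.039410)
  k2 = (0.039410, -1.204070)
  → (1.139032, 0.031237)
(x(0.23), y(0.23)) ≈ (1.1390, 0.0312)

1.1390, 0.0312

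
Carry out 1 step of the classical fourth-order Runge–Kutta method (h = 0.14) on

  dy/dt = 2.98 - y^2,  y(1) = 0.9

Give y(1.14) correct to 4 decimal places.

RK4: k1 = f(t_n, y_n); k2 = f(t_n + h/2, y_n + (h/2)·k1); k3 = f(t_n + h/2, y_n + (h/2)·k2); k4 = f(t_n + h, y_n + h·k3); y_{n+1} = y_n + (h/6)·(k1 + 2k2 + 2k3 + k4).
t=1.000000, y=0.900000:
  k1 = f(1.000000, 0.900000) = 2.170000
  k2 = f(1.070000, 1.051900) = 1.873506
  k3 = f(1.070000, 1.031145) = 1.916739
  k4 = f(1.140000, 1.168343) = 1.614974
  y ← 0.900000 + (0.14/6)·(k1 + 2k2 + 2k3 + k4) = 1.165194
y(1.14) ≈ 1.1652

1.1652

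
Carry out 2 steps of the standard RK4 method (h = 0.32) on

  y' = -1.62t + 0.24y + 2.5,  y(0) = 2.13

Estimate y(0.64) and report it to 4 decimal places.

RK4: k1 = f(t_n, y_n); k2 = f(t_n + h/2, y_n + (h/2)·k1); k3 = f(t_n + h/2, y_n + (h/2)·k2); k4 = f(t_n + h, y_n + h·k3); y_{n+1} = y_n + (h/6)·(k1 + 2k2 + 2k3 + k4).
t=0.000000, y=2.130000:
  k1 = f(0.000000, 2.130000) = 3.011200
  k2 = f(0.160000, 2.611792) = 2.867630
  k3 = f(0.160000, 2.588821) = 2.862117
  k4 = f(0.320000, 3.045877) = 2.712611
  y ← 2.130000 + (0.32/6)·(k1 + 2k2 + 2k3 + k4) = 3.046443
t=0.320000, y=3.046443:
  k1 = f(0.320000, 3.046443) = 2.712746
  k2 = f(0.480000, 3.480482) = 2.557716
  k3 = f(0.480000, 3.455677) = 2.551763
  k4 = f(0.640000, 3.863007) = 2.390322
  y ← 3.046443 + (0.32/6)·(k1 + 2k2 + 2k3 + k4) = 3.863618
y(0.64) ≈ 3.8636

3.8636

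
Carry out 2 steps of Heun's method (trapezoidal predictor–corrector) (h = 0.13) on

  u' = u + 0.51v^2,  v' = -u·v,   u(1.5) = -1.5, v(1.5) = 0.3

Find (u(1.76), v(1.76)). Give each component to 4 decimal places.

Heun on (u,v): k1 = f(s_n, state_n); k2 = f(s_n + h, state_n + h·k1); state_{n+1} = state_n + (h/2)·(k1 + k2).
1.500000: (-1.500000, 0.300000)
  k1 = (-1.454100, 0.450000)
  predictor → (-1.689033, 0.358500)
  k2 = (-1.623487, 0.605518)
  → (-1.700043, 0.368609)
1.630000: (-1.700043, 0.368609)
  k1 = (-1.630748, 0.626651)
  predictor → (-1.912040, 0.450073)
  k2 = (-1.808732, 0.860558)
  → (-1.923609, 0.465277)
(u(1.76), v(1.76)) ≈ (-1.9236, 0.4653)

-1.9236, 0.4653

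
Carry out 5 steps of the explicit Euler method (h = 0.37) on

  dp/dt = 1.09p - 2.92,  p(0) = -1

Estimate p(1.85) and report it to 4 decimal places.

-17.3414

Euler: p_{n+1} = p_n + h·f(t_n, p_n).
t=0.000000, p=-1.000000: f=-4.010000 → p ← -1.000000 + 0.37·(-4.010000) = -2.483700
t=0.370000, p=-2.483700: f=-5.627233 → p ← -2.483700 + 0.37·(-5.627233) = -4.565776
t=0.740000, p=-4.565776: f=-7.896696 → p ← -4.565776 + 0.37·(-7.896696) = -7.487554
t=1.110000, p=-7.487554: f=-11.081434 → p ← -7.487554 + 0.37·(-11.081434) = -11.587684
t=1.480000, p=-11.587684: f=-15.550576 → p ← -11.587684 + 0.37·(-15.550576) = -17.341397
p(1.85) ≈ -17.3414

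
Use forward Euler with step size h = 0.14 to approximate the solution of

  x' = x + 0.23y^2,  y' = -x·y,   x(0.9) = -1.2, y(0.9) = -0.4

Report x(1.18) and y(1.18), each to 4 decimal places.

Euler on (x,y): x_{n+1} = x_n + h·x', y_{n+1} = y_n + h·y'.
0.900000: (-1.200000, -0.400000); f=(-1.163200, -0.480000) → (-1.362848, -0.467200)
1.040000: (-1.362848, -0.467200); f=(-1.312645, -0.636723) → (-1.546618, -0.556341)
(x(1.18), y(1.18)) ≈ (-1.5466, -0.5563)

-1.5466, -0.5563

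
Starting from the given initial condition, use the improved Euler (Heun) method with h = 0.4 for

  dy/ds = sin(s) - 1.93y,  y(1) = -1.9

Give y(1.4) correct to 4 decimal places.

Heun: k1 = f(s_n, y_n); k2 = f(s_n + h, y_n + h·k1); y_{n+1} = y_n + (h/2)·(k1 + k2).
s=1.000000, y=-1.900000:
  k1 = f(1.000000, -1.900000) = 4.508471
  k2 = f(1.400000, -0.096612) = 1.171910
  y ← -1.900000 + (0.4/2)·(4.508471 + 1.171910) = -0.763924
y(1.4) ≈ -0.7639

-0.7639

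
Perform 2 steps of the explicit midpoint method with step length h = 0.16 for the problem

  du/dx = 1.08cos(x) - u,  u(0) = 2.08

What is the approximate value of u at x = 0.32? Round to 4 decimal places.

Midpoint: k1 = f(x_n, u_n); k2 = f(x_n + h/2, u_n + (h/2)·k1); u_{n+1} = u_n + h·k2.
x=0.000000, u=2.080000:
  k1 = f(0.000000, 2.080000) = -1.000000
  k2 = f(0.080000, 2.000000) = -0.923454
  u ← 2.080000 + 0.16·(-0.923454) = 1.932247
x=0.160000, u=1.932247:
  k1 = f(0.160000, 1.932247) = -0.866042
  k2 = f(0.240000, 1.862964) = -0.813919
  u ← 1.932247 + 0.16·(-0.813919) = 1.802020
u(0.32) ≈ 1.8020

1.8020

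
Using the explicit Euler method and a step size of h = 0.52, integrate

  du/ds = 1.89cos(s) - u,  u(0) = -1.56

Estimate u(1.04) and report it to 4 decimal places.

0.9652

Euler: u_{n+1} = u_n + h·f(s_n, u_n).
s=0.000000, u=-1.560000: f=3.450000 → u ← -1.560000 + 0.52·3.450000 = 0.234000
s=0.520000, u=0.234000: f=1.406178 → u ← 0.234000 + 0.52·1.406178 = 0.965213
u(1.04) ≈ 0.9652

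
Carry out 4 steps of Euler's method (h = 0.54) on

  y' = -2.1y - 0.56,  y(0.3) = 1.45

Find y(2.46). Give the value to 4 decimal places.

Euler: y_{n+1} = y_n + h·f(x_n, y_n).
x=0.300000, y=1.450000: f=-3.605000 → y ← 1.450000 + 0.54·(-3.605000) = -0.496700
x=0.840000, y=-0.496700: f=0.483070 → y ← -0.496700 + 0.54·0.483070 = -0.235842
x=1.380000, y=-0.235842: f=-0.064731 → y ← -0.235842 + 0.54·(-0.064731) = -0.270797
x=1.920000, y=-0.270797: f=0.008674 → y ← -0.270797 + 0.54·0.008674 = -0.266113
y(2.46) ≈ -0.2661

-0.2661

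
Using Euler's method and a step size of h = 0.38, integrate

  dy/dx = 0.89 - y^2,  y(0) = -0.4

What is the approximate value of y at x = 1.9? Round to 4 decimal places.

Euler: y_{n+1} = y_n + h·f(x_n, y_n).
x=0.000000, y=-0.400000: f=0.730000 → y ← -0.400000 + 0.38·0.730000 = -0.122600
x=0.380000, y=-0.122600: f=0.874969 → y ← -0.122600 + 0.38·0.874969 = 0.209888
x=0.760000, y=0.209888: f=0.845947 → y ← 0.209888 + 0.38·0.845947 = 0.531348
x=1.140000, y=0.531348: f=0.607669 → y ← 0.531348 + 0.38·0.607669 = 0.762262
x=1.520000, y=0.762262: f=0.308956 → y ← 0.762262 + 0.38·0.308956 = 0.879666
y(1.9) ≈ 0.8797

0.8797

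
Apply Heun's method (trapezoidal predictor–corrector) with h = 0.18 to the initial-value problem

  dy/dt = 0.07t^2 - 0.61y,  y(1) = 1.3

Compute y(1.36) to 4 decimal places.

Heun: k1 = f(t_n, y_n); k2 = f(t_n + h, y_n + h·k1); y_{n+1} = y_n + (h/2)·(k1 + k2).
t=1.000000, y=1.300000:
  k1 = f(1.000000, 1.300000) = -0.723000
  k2 = f(1.180000, 1.169860) = -0.616147
  y ← 1.300000 + (0.18/2)·(-0.723000 + (-0.616147)) = 1.179477
t=1.180000, y=1.179477:
  k1 = f(1.180000, 1.179477) = -0.622013
  k2 = f(1.360000, 1.067514) = -0.521712
  y ← 1.179477 + (0.18/2)·(-0.622013 + (-0.521712)) = 1.076542
y(1.36) ≈ 1.0765

1.0765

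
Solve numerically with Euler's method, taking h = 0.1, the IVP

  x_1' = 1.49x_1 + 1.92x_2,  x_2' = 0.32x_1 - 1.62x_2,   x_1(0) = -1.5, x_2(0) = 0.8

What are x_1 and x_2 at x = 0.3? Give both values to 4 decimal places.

-1.8448, 0.3411

Euler on (x_1,x_2): x_1_{n+1} = x_1_n + h·x_1', x_2_{n+1} = x_2_n + h·x_2'.
0.000000: (-1.500000, 0.800000); f=(-0.699000, -1.776000) → (-1.569900, 0.622400)
0.100000: (-1.569900, 0.622400); f=(-1.144143, -1.510656) → (-1.684314, 0.471334)
0.200000: (-1.684314, 0.471334); f=(-1.604666, -1.302542) → (-1.844781, 0.341080)
(x_1(0.3), x_2(0.3)) ≈ (-1.8448, 0.3411)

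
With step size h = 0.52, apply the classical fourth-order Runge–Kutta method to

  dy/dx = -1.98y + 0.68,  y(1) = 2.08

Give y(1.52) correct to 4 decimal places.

0.9779

RK4: k1 = f(x_n, y_n); k2 = f(x_n + h/2, y_n + (h/2)·k1); k3 = f(x_n + h/2, y_n + (h/2)·k2); k4 = f(x_n + h, y_n + h·k3); y_{n+1} = y_n + (h/6)·(k1 + 2k2 + 2k3 + k4).
x=1.000000, y=2.080000:
  k1 = f(1.000000, 2.080000) = -3.438400
  k2 = f(1.260000, 1.186016) = -1.668312
  k3 = f(1.260000, 1.646239) = -2.579553
  k4 = f(1.520000, 0.738632) = -0.782492
  y ← 2.080000 + (0.52/6)·(k1 + 2k2 + 2k3 + k4) = 0.977893
y(1.52) ≈ 0.9779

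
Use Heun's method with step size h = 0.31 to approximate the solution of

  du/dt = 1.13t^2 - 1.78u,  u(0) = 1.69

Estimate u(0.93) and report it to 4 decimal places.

Heun: k1 = f(t_n, u_n); k2 = f(t_n + h, u_n + h·k1); u_{n+1} = u_n + (h/2)·(k1 + k2).
t=0.000000, u=1.690000:
  k1 = f(0.000000, 1.690000) = -3.008200
  k2 = f(0.310000, 0.757458) = -1.239682
  u ← 1.690000 + (0.31/2)·(-3.008200 + (-1.239682)) = 1.031578
t=0.310000, u=1.031578:
  k1 = f(0.310000, 1.031578) = -1.727616
  k2 = f(0.620000, 0.496017) = -0.448539
  u ← 1.031578 + (0.31/2)·(-1.727616 + (-0.448539)) = 0.694274
t=0.620000, u=0.694274:
  k1 = f(0.620000, 0.694274) = -0.801436
  k2 = f(0.930000, 0.445829) = 0.183761
  u ← 0.694274 + (0.31/2)·(-0.801436 + 0.183761) = 0.598535
u(0.93) ≈ 0.5985

0.5985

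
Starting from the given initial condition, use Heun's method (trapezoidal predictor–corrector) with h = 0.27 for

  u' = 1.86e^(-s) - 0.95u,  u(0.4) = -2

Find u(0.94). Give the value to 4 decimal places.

Heun: k1 = f(s_n, u_n); k2 = f(s_n + h, u_n + h·k1); u_{n+1} = u_n + (h/2)·(k1 + k2).
s=0.400000, u=-2.000000:
  k1 = f(0.400000, -2.000000) = 3.146795
  k2 = f(0.670000, -1.150365) = 2.044625
  u ← -2.000000 + (0.27/2)·(3.146795 + 2.044625) = -1.299158
s=0.670000, u=-1.299158:
  k1 = f(0.670000, -1.299158) = 2.185978
  k2 = f(0.940000, -0.708944) = 1.400065
  u ← -1.299158 + (0.27/2)·(2.185978 + 1.400065) = -0.815042
u(0.94) ≈ -0.8150

-0.8150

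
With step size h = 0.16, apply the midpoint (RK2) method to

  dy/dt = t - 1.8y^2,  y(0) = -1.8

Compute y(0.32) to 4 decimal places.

-9.8380

Midpoint: k1 = f(t_n, y_n); k2 = f(t_n + h/2, y_n + (h/2)·k1); y_{n+1} = y_n + h·k2.
t=0.000000, y=-1.800000:
  k1 = f(0.000000, -1.800000) = -5.832000
  k2 = f(0.080000, -2.266560) = -9.167130
  y ← -1.800000 + 0.16·(-9.167130) = -3.266741
t=0.160000, y=-3.266741:
  k1 = f(0.160000, -3.266741) = -19.048871
  k2 = f(0.240000, -4.790650) = -41.070597
  y ← -3.266741 + 0.16·(-41.070597) = -9.838036
y(0.32) ≈ -9.8380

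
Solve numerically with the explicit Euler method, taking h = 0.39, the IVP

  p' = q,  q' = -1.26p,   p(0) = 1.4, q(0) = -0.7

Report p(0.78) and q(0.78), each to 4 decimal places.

Euler on (p,q): p_{n+1} = p_n + h·p', q_{n+1} = q_n + h·q'.
0.000000: (1.400000, -0.700000); f=(-0.700000, -1.764000) → (1.127000, -1.387960)
0.390000: (1.127000, -1.387960); f=(-1.387960, -1.420020) → (0.585696, -1.941768)
(p(0.78), q(0.78)) ≈ (0.5857, -1.9418)

0.5857, -1.9418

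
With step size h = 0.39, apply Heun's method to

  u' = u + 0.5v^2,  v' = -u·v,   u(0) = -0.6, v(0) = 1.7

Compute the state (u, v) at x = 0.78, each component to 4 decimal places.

0.8730, 1.7498

Heun on (u,v): k1 = f(x_n, state_n); k2 = f(x_n + h, state_n + h·k1); state_{n+1} = state_n + (h/2)·(k1 + k2).
0.000000: (-0.600000, 1.700000)
  k1 = (0.845000, 1.020000)
  predictor → (-0.270450, 2.097800)
  k2 = (1.929932, 0.567350)
  → (-0.058888, 2.009533)
0.390000: (-0.058888, 2.009533)
  k1 = (1.960224, 0.118338)
  predictor → (0.705599, 2.055685)
  k2 = (2.818519, -1.450489)
  → (0.872967, 1.749764)
(u(0.78), v(0.78)) ≈ (0.8730, 1.7498)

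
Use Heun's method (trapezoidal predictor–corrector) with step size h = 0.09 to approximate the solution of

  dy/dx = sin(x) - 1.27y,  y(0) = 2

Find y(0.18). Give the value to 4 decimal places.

1.6074

Heun: k1 = f(x_n, y_n); k2 = f(x_n + h, y_n + h·k1); y_{n+1} = y_n + (h/2)·(k1 + k2).
x=0.000000, y=2.000000:
  k1 = f(0.000000, 2.000000) = -2.540000
  k2 = f(0.090000, 1.771400) = -2.159799
  y ← 2.000000 + (0.09/2)·(-2.540000 + (-2.159799)) = 1.788509
x=0.090000, y=1.788509:
  k1 = f(0.090000, 1.788509) = -2.181528
  k2 = f(0.180000, 1.592172) = -1.843028
  y ← 1.788509 + (0.09/2)·(-2.181528 + (-1.843028)) = 1.607404
y(0.18) ≈ 1.6074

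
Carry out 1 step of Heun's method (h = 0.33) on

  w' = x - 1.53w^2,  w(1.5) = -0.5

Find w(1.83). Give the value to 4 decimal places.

Heun: k1 = f(x_n, w_n); k2 = f(x_n + h, w_n + h·k1); w_{n+1} = w_n + (h/2)·(k1 + k2).
x=1.500000, w=-0.500000:
  k1 = f(1.500000, -0.500000) = 1.117500
  k2 = f(1.830000, -0.131225) = 1.803653
  w ← -0.500000 + (0.33/2)·(1.117500 + 1.803653) = -0.018010
w(1.83) ≈ -0.0180

-0.0180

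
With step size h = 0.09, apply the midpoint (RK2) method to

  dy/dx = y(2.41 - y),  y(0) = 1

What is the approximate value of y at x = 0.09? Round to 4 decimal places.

Midpoint: k1 = f(x_n, y_n); k2 = f(x_n + h/2, y_n + (h/2)·k1); y_{n+1} = y_n + h·k2.
x=0.000000, y=1.000000:
  k1 = f(0.000000, 1.000000) = 1.410000
  k2 = f(0.045000, 1.063450) = 1.431989
  y ← 1.000000 + 0.09·1.431989 = 1.128879
y(0.09) ≈ 1.1289

1.1289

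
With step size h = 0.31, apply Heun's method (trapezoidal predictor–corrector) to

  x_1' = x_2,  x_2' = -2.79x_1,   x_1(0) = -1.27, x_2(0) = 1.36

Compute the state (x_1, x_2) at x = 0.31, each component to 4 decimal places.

-0.6781, 2.2761

Heun on (x_1,x_2): k1 = f(x_n, state_n); k2 = f(x_n + h, state_n + h·k1); state_{n+1} = state_n + (h/2)·(k1 + k2).
0.000000: (-1.270000, 1.360000)
  k1 = (1.360000, 3.543300)
  predictor → (-0.848400, 2.458423)
  k2 = (2.458423, 2.367036)
  → (-0.678144, 2.276102)
(x_1(0.31), x_2(0.31)) ≈ (-0.6781, 2.2761)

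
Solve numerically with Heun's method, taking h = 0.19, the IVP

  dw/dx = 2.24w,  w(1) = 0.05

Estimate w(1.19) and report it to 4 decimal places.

0.0758

Heun: k1 = f(x_n, w_n); k2 = f(x_n + h, w_n + h·k1); w_{n+1} = w_n + (h/2)·(k1 + k2).
x=1.000000, w=0.050000:
  k1 = f(1.000000, 0.050000) = 0.112000
  k2 = f(1.190000, 0.071280) = 0.159667
  w ← 0.050000 + (0.19/2)·(0.112000 + 0.159667) = 0.075808
w(1.19) ≈ 0.0758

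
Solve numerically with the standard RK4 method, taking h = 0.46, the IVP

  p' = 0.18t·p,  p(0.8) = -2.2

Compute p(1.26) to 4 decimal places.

-2.3959

RK4: k1 = f(t_n, p_n); k2 = f(t_n + h/2, p_n + (h/2)·k1); k3 = f(t_n + h/2, p_n + (h/2)·k2); k4 = f(t_n + h, p_n + h·k3); p_{n+1} = p_n + (h/6)·(k1 + 2k2 + 2k3 + k4).
t=0.800000, p=-2.200000:
  k1 = f(0.800000, -2.200000) = -0.316800
  k2 = f(1.030000, -2.272864) = -0.421389
  k3 = f(1.030000, -2.296919) = -0.425849
  k4 = f(1.260000, -2.395890) = -0.543388
  p ← -2.200000 + (0.46/6)·(k1 + 2k2 + 2k3 + k4) = -2.395858
p(1.26) ≈ -2.3959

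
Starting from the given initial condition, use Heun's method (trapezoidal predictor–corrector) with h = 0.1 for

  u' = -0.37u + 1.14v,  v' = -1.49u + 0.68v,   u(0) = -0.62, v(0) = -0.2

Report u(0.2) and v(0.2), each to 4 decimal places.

-0.6015, -0.0328

Heun on (u,v): k1 = f(x_n, state_n); k2 = f(x_n + h, state_n + h·k1); state_{n+1} = state_n + (h/2)·(k1 + k2).
0.000000: (-0.620000, -0.200000)
  k1 = (0.001400, 0.787800)
  predictor → (-0.619860, -0.121220)
  k2 = (0.091157, 0.841162)
  → (-0.615372, -0.118552)
0.100000: (-0.615372, -0.118552)
  k1 = (0.092539, 0.836289)
  predictor → (-0.606118, -0.034923)
  k2 = (0.184452, 0.879369)
  → (-0.601523, -0.032769)
(u(0.2), v(0.2)) ≈ (-0.6015, -0.0328)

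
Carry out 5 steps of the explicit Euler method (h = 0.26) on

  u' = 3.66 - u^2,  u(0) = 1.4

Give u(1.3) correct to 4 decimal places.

1.9131

Euler: u_{n+1} = u_n + h·f(x_n, u_n).
x=0.000000, u=1.400000: f=1.700000 → u ← 1.400000 + 0.26·1.700000 = 1.842000
x=0.260000, u=1.842000: f=0.267036 → u ← 1.842000 + 0.26·0.267036 = 1.911429
x=0.520000, u=1.911429: f=0.006438 → u ← 1.911429 + 0.26·0.006438 = 1.913103
x=0.780000, u=1.913103: f=0.000036 → u ← 1.913103 + 0.26·0.000036 = 1.913113
x=1.040000, u=1.913113: f=0.000000 → u ← 1.913113 + 0.26·0.000000 = 1.913113
u(1.3) ≈ 1.9131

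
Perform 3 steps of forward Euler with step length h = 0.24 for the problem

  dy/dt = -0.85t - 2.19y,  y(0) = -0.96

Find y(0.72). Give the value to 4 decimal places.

-0.2236

Euler: y_{n+1} = y_n + h·f(t_n, y_n).
t=0.000000, y=-0.960000: f=2.102400 → y ← -0.960000 + 0.24·2.102400 = -0.455424
t=0.240000, y=-0.455424: f=0.793379 → y ← -0.455424 + 0.24·0.793379 = -0.265013
t=0.480000, y=-0.265013: f=0.172379 → y ← -0.265013 + 0.24·0.172379 = -0.223642
y(0.72) ≈ -0.2236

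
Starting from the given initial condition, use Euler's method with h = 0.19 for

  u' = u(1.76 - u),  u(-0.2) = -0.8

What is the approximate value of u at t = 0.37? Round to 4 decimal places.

-3.1300

Euler: u_{n+1} = u_n + h·f(t_n, u_n).
t=-0.200000, u=-0.800000: f=-2.048000 → u ← -0.800000 + 0.19·(-2.048000) = -1.189120
t=-0.010000, u=-1.189120: f=-3.506858 → u ← -1.189120 + 0.19·(-3.506858) = -1.855423
t=0.180000, u=-1.855423: f=-6.708139 → u ← -1.855423 + 0.19·(-6.708139) = -3.129969
u(0.37) ≈ -3.1300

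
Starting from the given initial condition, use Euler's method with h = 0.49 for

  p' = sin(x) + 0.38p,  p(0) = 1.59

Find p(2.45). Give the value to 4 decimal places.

5.7232

Euler: p_{n+1} = p_n + h·f(x_n, p_n).
x=0.000000, p=1.590000: f=0.604200 → p ← 1.590000 + 0.49·0.604200 = 1.886058
x=0.490000, p=1.886058: f=1.187328 → p ← 1.886058 + 0.49·1.187328 = 2.467849
x=0.980000, p=2.467849: f=1.768280 → p ← 2.467849 + 0.49·1.768280 = 3.334306
x=1.470000, p=3.334306: f=2.261961 → p ← 3.334306 + 0.49·2.261961 = 4.442666
x=1.960000, p=4.442666: f=2.613425 → p ← 4.442666 + 0.49·2.613425 = 5.723245
p(2.45) ≈ 5.7232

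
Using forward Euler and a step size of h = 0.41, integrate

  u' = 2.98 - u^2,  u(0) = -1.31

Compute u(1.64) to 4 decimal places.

1.8207

Euler: u_{n+1} = u_n + h·f(t_n, u_n).
t=0.000000, u=-1.310000: f=1.263900 → u ← -1.310000 + 0.41·1.263900 = -0.791801
t=0.410000, u=-0.791801: f=2.353051 → u ← -0.791801 + 0.41·2.353051 = 0.172950
t=0.820000, u=0.172950: f=2.950088 → u ← 0.172950 + 0.41·2.950088 = 1.382486
t=1.230000, u=1.382486: f=1.068732 → u ← 1.382486 + 0.41·1.068732 = 1.820666
u(1.64) ≈ 1.8207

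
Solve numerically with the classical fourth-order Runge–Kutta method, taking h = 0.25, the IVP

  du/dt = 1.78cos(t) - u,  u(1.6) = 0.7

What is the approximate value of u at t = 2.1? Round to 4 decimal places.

0.2197

RK4: k1 = f(t_n, u_n); k2 = f(t_n + h/2, u_n + (h/2)·k1); k3 = f(t_n + h/2, u_n + (h/2)·k2); k4 = f(t_n + h, u_n + h·k3); u_{n+1} = u_n + (h/6)·(k1 + 2k2 + 2k3 + k4).
t=1.600000, u=0.700000:
  k1 = f(1.600000, 0.700000) = -0.751975
  k2 = f(1.725000, 0.606003) = -0.879399
  k3 = f(1.725000, 0.590075) = -0.863471
  k4 = f(1.850000, 0.484132) = -0.974683
  u ← 0.700000 + (0.25/6)·(k1 + 2k2 + 2k3 + k4) = 0.482817
t=1.850000, u=0.482817:
  k1 = f(1.850000, 0.482817) = -0.973367
  k2 = f(1.975000, 0.361146) = -1.061196
  k3 = f(1.975000, 0.350167) = -1.050218
  k4 = f(2.100000, 0.220262) = -1.118888
  u ← 0.482817 + (0.25/6)·(k1 + 2k2 + 2k3 + k4) = 0.219688
u(2.1) ≈ 0.2197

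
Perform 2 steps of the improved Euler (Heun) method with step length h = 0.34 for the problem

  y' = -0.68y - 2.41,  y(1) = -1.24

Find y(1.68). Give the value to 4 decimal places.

Heun: k1 = f(x_n, y_n); k2 = f(x_n + h, y_n + h·k1); y_{n+1} = y_n + (h/2)·(k1 + k2).
x=1.000000, y=-1.240000:
  k1 = f(1.000000, -1.240000) = -1.566800
  k2 = f(1.340000, -1.772712) = -1.204556
  y ← -1.240000 + (0.34/2)·(-1.566800 + (-1.204556)) = -1.711130
x=1.340000, y=-1.711130:
  k1 = f(1.340000, -1.711130) = -1.246431
  k2 = f(1.680000, -2.134917) = -0.958256
  y ← -1.711130 + (0.34/2)·(-1.246431 + (-0.958256)) = -2.085927
y(1.68) ≈ -2.0859

-2.0859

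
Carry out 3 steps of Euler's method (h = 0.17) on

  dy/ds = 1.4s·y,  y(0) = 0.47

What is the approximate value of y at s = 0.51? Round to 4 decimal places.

0.5286

Euler: y_{n+1} = y_n + h·f(s_n, y_n).
s=0.000000, y=0.470000: f=0.000000 → y ← 0.470000 + 0.17·0.000000 = 0.470000
s=0.170000, y=0.470000: f=0.111860 → y ← 0.470000 + 0.17·0.111860 = 0.489016
s=0.340000, y=0.489016: f=0.232772 → y ← 0.489016 + 0.17·0.232772 = 0.528587
y(0.51) ≈ 0.5286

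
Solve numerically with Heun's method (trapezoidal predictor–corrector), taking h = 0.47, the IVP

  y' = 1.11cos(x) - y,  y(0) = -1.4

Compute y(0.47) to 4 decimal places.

Heun: k1 = f(x_n, y_n); k2 = f(x_n + h, y_n + h·k1); y_{n+1} = y_n + (h/2)·(k1 + k2).
x=0.000000, y=-1.400000:
  k1 = f(0.000000, -1.400000) = 2.510000
  k2 = f(0.470000, -0.220300) = 1.209941
  y ← -1.400000 + (0.47/2)·(2.510000 + 1.209941) = -0.525814
y(0.47) ≈ -0.5258

-0.5258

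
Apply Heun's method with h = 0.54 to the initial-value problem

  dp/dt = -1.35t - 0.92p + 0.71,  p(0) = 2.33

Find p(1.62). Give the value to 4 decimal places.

-0.0195

Heun: k1 = f(t_n, p_n); k2 = f(t_n + h, p_n + h·k1); p_{n+1} = p_n + (h/2)·(k1 + k2).
t=0.000000, p=2.330000:
  k1 = f(0.000000, 2.330000) = -1.433600
  k2 = f(0.540000, 1.555856) = -1.450388
  p ← 2.330000 + (0.54/2)·(-1.433600 + (-1.450388)) = 1.551323
t=0.540000, p=1.551323:
  k1 = f(0.540000, 1.551323) = -1.446218
  k2 = f(1.080000, 0.770366) = -1.456737
  p ← 1.551323 + (0.54/2)·(-1.446218 + (-1.456737)) = 0.767526
t=1.080000, p=0.767526:
  k1 = f(1.080000, 0.767526) = -1.454124
  k2 = f(1.620000, -0.017701) = -1.460715
  p ← 0.767526 + (0.54/2)·(-1.454124 + (-1.460715)) = -0.019481
p(1.62) ≈ -0.0195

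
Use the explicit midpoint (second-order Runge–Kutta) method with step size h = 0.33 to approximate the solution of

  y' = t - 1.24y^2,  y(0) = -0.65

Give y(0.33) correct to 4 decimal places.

Midpoint: k1 = f(t_n, y_n); k2 = f(t_n + h/2, y_n + (h/2)·k1); y_{n+1} = y_n + h·k2.
t=0.000000, y=-0.650000:
  k1 = f(0.000000, -0.650000) = -0.523900
  k2 = f(0.165000, -0.736444) = -0.507513
  y ← -0.650000 + 0.33·(-0.507513) = -0.817479
y(0.33) ≈ -0.8175

-0.8175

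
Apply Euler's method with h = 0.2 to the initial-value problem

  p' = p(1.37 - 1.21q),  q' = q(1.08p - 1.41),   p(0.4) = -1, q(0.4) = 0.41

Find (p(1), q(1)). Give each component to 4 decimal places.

-1.7990, 0.0389

Euler on (p,q): p_{n+1} = p_n + h·p', q_{n+1} = q_n + h·q'.
0.400000: (-1.000000, 0.410000); f=(-0.873900, -1.020900) → (-1.174780, 0.205820)
0.600000: (-1.174780, 0.205820); f=(-1.316879, -0.551343) → (-1.438156, 0.095551)
0.800000: (-1.438156, 0.095551); f=(-1.803998, -0.283139) → (-1.798955, 0.038924)
(p(1), q(1)) ≈ (-1.7990, 0.0389)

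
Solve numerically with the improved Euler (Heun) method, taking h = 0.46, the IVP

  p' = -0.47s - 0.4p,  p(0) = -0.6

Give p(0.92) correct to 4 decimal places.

Heun: k1 = f(s_n, p_n); k2 = f(s_n + h, p_n + h·k1); p_{n+1} = p_n + (h/2)·(k1 + k2).
s=0.000000, p=-0.600000:
  k1 = f(0.000000, -0.600000) = 0.240000
  k2 = f(0.460000, -0.489600) = -0.020360
  p ← -0.600000 + (0.46/2)·(0.240000 + (-0.020360)) = -0.549483
s=0.460000, p=-0.549483:
  k1 = f(0.460000, -0.549483) = 0.003593
  k2 = f(0.920000, -0.547830) = -0.213268
  p ← -0.549483 + (0.46/2)·(0.003593 + (-0.213268)) = -0.597708
p(0.92) ≈ -0.5977

-0.5977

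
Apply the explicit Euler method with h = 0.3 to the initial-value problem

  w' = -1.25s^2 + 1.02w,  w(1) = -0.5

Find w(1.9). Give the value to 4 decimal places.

-3.5411

Euler: w_{n+1} = w_n + h·f(s_n, w_n).
s=1.000000, w=-0.500000: f=-1.760000 → w ← -0.500000 + 0.3·(-1.760000) = -1.028000
s=1.300000, w=-1.028000: f=-3.161060 → w ← -1.028000 + 0.3·(-3.161060) = -1.976318
s=1.600000, w=-1.976318: f=-5.215844 → w ← -1.976318 + 0.3·(-5.215844) = -3.541071
w(1.9) ≈ -3.5411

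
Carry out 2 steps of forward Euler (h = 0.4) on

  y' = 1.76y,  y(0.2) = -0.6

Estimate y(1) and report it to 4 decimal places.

-1.7422

Euler: y_{n+1} = y_n + h·f(x_n, y_n).
x=0.200000, y=-0.600000: f=-1.056000 → y ← -0.600000 + 0.4·(-1.056000) = -1.022400
x=0.600000, y=-1.022400: f=-1.799424 → y ← -1.022400 + 0.4·(-1.799424) = -1.742170
y(1) ≈ -1.7422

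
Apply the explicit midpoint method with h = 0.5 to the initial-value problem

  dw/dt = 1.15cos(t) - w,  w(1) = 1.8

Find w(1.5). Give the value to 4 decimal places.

Midpoint: k1 = f(t_n, w_n); k2 = f(t_n + h/2, w_n + (h/2)·k1); w_{n+1} = w_n + h·k2.
t=1.000000, w=1.800000:
  k1 = f(1.000000, 1.800000) = -1.178652
  k2 = f(1.250000, 1.505337) = -1.142716
  w ← 1.800000 + 0.5·(-1.142716) = 1.228642
w(1.5) ≈ 1.2286

1.2286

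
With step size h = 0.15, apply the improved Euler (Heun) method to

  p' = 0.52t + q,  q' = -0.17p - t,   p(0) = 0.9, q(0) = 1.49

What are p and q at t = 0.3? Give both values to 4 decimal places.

Heun on (p,q): k1 = f(t_n, state_n); k2 = f(t_n + h, state_n + h·k1); state_{n+1} = state_n + (h/2)·(k1 + k2).
0.000000: (0.900000, 1.490000)
  k1 = (1.490000, -0.153000)
  predictor → (1.123500, 1.467050)
  k2 = (1.545050, -0.340995)
  → (1.127629, 1.452950)
0.150000: (1.127629, 1.452950)
  k1 = (1.530950, -0.341697)
  predictor → (1.357271, 1.401696)
  k2 = (1.557696, -0.530736)
  → (1.359277, 1.387518)
(p(0.3), q(0.3)) ≈ (1.3593, 1.3875)

1.3593, 1.3875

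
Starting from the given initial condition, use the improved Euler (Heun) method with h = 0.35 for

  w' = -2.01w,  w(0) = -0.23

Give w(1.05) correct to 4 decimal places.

Heun: k1 = f(x_n, w_n); k2 = f(x_n + h, w_n + h·k1); w_{n+1} = w_n + (h/2)·(k1 + k2).
x=0.000000, w=-0.230000:
  k1 = f(0.000000, -0.230000) = 0.462300
  k2 = f(0.350000, -0.068195) = 0.137072
  w ← -0.230000 + (0.35/2)·(0.462300 + 0.137072) = -0.125110
x=0.350000, w=-0.125110:
  k1 = f(0.350000, -0.125110) = 0.251471
  k2 = f(0.700000, -0.037095) = 0.074561
  w ← -0.125110 + (0.35/2)·(0.251471 + 0.074561) = -0.068054
x=0.700000, w=-0.068054:
  k1 = f(0.700000, -0.068054) = 0.136789
  k2 = f(1.050000, -0.020178) = 0.040558
  w ← -0.068054 + (0.35/2)·(0.136789 + 0.040558) = -0.037019
w(1.05) ≈ -0.0370

-0.0370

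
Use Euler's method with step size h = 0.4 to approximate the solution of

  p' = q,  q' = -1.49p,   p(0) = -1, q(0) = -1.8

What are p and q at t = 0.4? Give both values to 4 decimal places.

Euler on (p,q): p_{n+1} = p_n + h·p', q_{n+1} = q_n + h·q'.
0.000000: (-1.000000, -1.800000); f=(-1.800000, 1.490000) → (-1.720000, -1.204000)
(p(0.4), q(0.4)) ≈ (-1.7200, -1.2040)

-1.7200, -1.2040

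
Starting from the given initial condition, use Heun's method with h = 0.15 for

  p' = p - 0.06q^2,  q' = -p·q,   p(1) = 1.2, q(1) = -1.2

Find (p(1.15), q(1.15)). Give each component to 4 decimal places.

Heun on (p,q): k1 = f(x_n, state_n); k2 = f(x_n + h, state_n + h·k1); state_{n+1} = state_n + (h/2)·(k1 + k2).
1.000000: (1.200000, -1.200000)
  k1 = (1.113600, 1.440000)
  predictor → (1.367040, -0.984000)
  k2 = (1.308945, 1.345167)
  → (1.381691, -0.991112)
(p(1.15), q(1.15)) ≈ (1.3817, -0.9911)

1.3817, -0.9911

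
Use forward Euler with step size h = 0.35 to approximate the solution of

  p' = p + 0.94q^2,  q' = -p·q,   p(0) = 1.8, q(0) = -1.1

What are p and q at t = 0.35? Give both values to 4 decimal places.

2.8281, -0.4070

Euler on (p,q): p_{n+1} = p_n + h·p', q_{n+1} = q_n + h·q'.
0.000000: (1.800000, -1.100000); f=(2.937400, 1.980000) → (2.828090, -0.407000)
(p(0.35), q(0.35)) ≈ (2.8281, -0.4070)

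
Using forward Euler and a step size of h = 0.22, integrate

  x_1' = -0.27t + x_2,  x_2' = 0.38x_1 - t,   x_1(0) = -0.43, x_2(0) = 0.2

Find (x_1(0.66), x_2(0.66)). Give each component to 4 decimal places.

Euler on (x_1,x_2): x_1_{n+1} = x_1_n + h·x_1', x_2_{n+1} = x_2_n + h·x_2'.
0.000000: (-0.430000, 0.200000); f=(0.200000, -0.163400) → (-0.386000, 0.164052)
0.220000: (-0.386000, 0.164052); f=(0.104652, -0.366680) → (-0.362977, 0.083382)
0.440000: (-0.362977, 0.083382); f=(-0.035418, -0.577931) → (-0.370768, -0.043762)
(x_1(0.66), x_2(0.66)) ≈ (-0.3708, -0.0438)

-0.3708, -0.0438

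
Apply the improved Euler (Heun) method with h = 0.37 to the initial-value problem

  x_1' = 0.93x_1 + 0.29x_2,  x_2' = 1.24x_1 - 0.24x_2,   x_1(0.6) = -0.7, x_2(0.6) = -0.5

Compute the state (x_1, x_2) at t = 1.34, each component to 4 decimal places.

Heun on (x_1,x_2): k1 = f(t_n, state_n); k2 = f(t_n + h, state_n + h·k1); state_{n+1} = state_n + (h/2)·(k1 + k2).
0.600000: (-0.700000, -0.500000)
  k1 = (-0.796000, -0.748000)
  predictor → (-0.994520, -0.776760)
  k2 = (-1.150164, -1.046782)
  → (-1.060040, -0.832035)
0.970000: (-1.060040, -0.832035)
  k1 = (-1.227128, -1.114762)
  predictor → (-1.514078, -1.244497)
  k2 = (-1.768996, -1.578777)
  → (-1.614323, -1.330339)
(x_1(1.34), x_2(1.34)) ≈ (-1.6143, -1.3303)

-1.6143, -1.3303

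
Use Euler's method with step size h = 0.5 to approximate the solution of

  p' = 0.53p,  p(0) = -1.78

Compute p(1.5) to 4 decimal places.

-3.6032

Euler: p_{n+1} = p_n + h·f(t_n, p_n).
t=0.000000, p=-1.780000: f=-0.943400 → p ← -1.780000 + 0.5·(-0.943400) = -2.251700
t=0.500000, p=-2.251700: f=-1.193401 → p ← -2.251700 + 0.5·(-1.193401) = -2.848401
t=1.000000, p=-2.848401: f=-1.509652 → p ← -2.848401 + 0.5·(-1.509652) = -3.603227
p(1.5) ≈ -3.6032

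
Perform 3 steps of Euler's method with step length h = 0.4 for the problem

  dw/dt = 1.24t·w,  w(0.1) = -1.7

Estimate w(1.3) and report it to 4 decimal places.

Euler: w_{n+1} = w_n + h·f(t_n, w_n).
t=0.100000, w=-1.700000: f=-0.210800 → w ← -1.700000 + 0.4·(-0.210800) = -1.784320
t=0.500000, w=-1.784320: f=-1.106278 → w ← -1.784320 + 0.4·(-1.106278) = -2.226831
t=0.900000, w=-2.226831: f=-2.485144 → w ← -2.226831 + 0.4·(-2.485144) = -3.220889
w(1.3) ≈ -3.2209

-3.2209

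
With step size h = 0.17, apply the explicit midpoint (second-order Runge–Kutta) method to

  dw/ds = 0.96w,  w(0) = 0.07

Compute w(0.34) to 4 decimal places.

0.0969

Midpoint: k1 = f(s_n, w_n); k2 = f(s_n + h/2, w_n + (h/2)·k1); w_{n+1} = w_n + h·k2.
s=0.000000, w=0.070000:
  k1 = f(0.000000, 0.070000) = 0.067200
  k2 = f(0.085000, 0.075712) = 0.072684
  w ← 0.070000 + 0.17·0.072684 = 0.082356
s=0.170000, w=0.082356:
  k1 = f(0.170000, 0.082356) = 0.079062
  k2 = f(0.255000, 0.089076) = 0.085513
  w ← 0.082356 + 0.17·0.085513 = 0.096893
w(0.34) ≈ 0.0969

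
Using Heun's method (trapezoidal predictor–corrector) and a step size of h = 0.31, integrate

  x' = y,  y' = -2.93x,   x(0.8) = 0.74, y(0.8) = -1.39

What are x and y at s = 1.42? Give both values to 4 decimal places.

-0.4025, -1.7898

Heun on (x,y): k1 = f(s_n, state_n); k2 = f(s_n + h, state_n + h·k1); state_{n+1} = state_n + (h/2)·(k1 + k2).
0.800000: (0.740000, -1.390000)
  k1 = (-1.390000, -2.168200)
  predictor → (0.309100, -2.062142)
  k2 = (-2.062142, -0.905663)
  → (0.204918, -1.866449)
1.110000: (0.204918, -1.866449)
  k1 = (-1.866449, -0.600410)
  predictor → (-0.373681, -2.052576)
  k2 = (-2.052576, 1.094886)
  → (-0.402531, -1.789805)
(x(1.42), y(1.42)) ≈ (-0.4025, -1.7898)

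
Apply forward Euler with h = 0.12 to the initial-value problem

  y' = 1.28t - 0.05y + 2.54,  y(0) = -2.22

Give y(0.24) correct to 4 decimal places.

Euler: y_{n+1} = y_n + h·f(t_n, y_n).
t=0.000000, y=-2.220000: f=2.651000 → y ← -2.220000 + 0.12·2.651000 = -1.901880
t=0.120000, y=-1.901880: f=2.788694 → y ← -1.901880 + 0.12·2.788694 = -1.567237
y(0.24) ≈ -1.5672

-1.5672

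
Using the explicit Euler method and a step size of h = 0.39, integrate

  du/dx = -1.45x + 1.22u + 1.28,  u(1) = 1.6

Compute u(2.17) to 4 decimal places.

4.0677

Euler: u_{n+1} = u_n + h·f(x_n, u_n).
x=1.000000, u=1.600000: f=1.782000 → u ← 1.600000 + 0.39·1.782000 = 2.294980
x=1.390000, u=2.294980: f=2.064376 → u ← 2.294980 + 0.39·2.064376 = 3.100086
x=1.780000, u=3.100086: f=2.481106 → u ← 3.100086 + 0.39·2.481106 = 4.067718
u(2.17) ≈ 4.0677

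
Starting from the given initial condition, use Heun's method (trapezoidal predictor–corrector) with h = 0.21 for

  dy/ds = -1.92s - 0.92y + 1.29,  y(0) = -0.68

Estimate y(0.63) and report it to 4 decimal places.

Heun: k1 = f(s_n, y_n); k2 = f(s_n + h, y_n + h·k1); y_{n+1} = y_n + (h/2)·(k1 + k2).
s=0.000000, y=-0.680000:
  k1 = f(0.000000, -0.680000) = 1.915600
  k2 = f(0.210000, -0.277724) = 1.142306
  y ← -0.680000 + (0.21/2)·(1.915600 + 1.142306) = -0.358920
s=0.210000, y=-0.358920:
  k1 = f(0.210000, -0.358920) = 1.217006
  k2 = f(0.420000, -0.103349) = 0.578681
  y ← -0.358920 + (0.21/2)·(1.217006 + 0.578681) = -0.170373
s=0.420000, y=-0.170373:
  k1 = f(0.420000, -0.170373) = 0.640343
  k2 = f(0.630000, -0.035901) = 0.113429
  y ← -0.170373 + (0.21/2)·(0.640343 + 0.113429) = -0.091227
y(0.63) ≈ -0.0912

-0.0912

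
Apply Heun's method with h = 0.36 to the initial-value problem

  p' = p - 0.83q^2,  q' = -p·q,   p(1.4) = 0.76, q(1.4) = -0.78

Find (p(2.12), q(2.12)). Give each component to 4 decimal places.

1.2053, -0.4096

Heun on (p,q): k1 = f(t_n, state_n); k2 = f(t_n + h, state_n + h·k1); state_{n+1} = state_n + (h/2)·(k1 + k2).
1.400000: (0.760000, -0.780000)
  k1 = (0.255028, 0.592800)
  predictor → (0.851810, -0.566592)
  k2 = (0.585358, 0.482629)
  → (0.911269, -0.586423)
1.760000: (0.911269, -0.586423)
  k1 = (0.625839, 0.534389)
  predictor → (1.136572, -0.394043)
  k2 = (1.007698, 0.447858)
  → (1.205306, -0.409618)
(p(2.12), q(2.12)) ≈ (1.2053, -0.4096)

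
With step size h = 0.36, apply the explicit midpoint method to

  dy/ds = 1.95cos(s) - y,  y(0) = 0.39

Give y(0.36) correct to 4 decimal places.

0.8392

Midpoint: k1 = f(s_n, y_n); k2 = f(s_n + h/2, y_n + (h/2)·k1); y_{n+1} = y_n + h·k2.
s=0.000000, y=0.390000:
  k1 = f(0.000000, 0.390000) = 1.560000
  k2 = f(0.180000, 0.670800) = 1.247695
  y ← 0.390000 + 0.36·1.247695 = 0.839170
y(0.36) ≈ 0.8392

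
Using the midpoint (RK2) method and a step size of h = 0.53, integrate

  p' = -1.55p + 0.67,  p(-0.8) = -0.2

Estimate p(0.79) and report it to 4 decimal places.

Midpoint: k1 = f(x_n, p_n); k2 = f(x_n + h/2, p_n + (h/2)·k1); p_{n+1} = p_n + h·k2.
x=-0.800000, p=-0.200000:
  k1 = f(-0.800000, -0.200000) = 0.980000
  k2 = f(-0.535000, 0.059700) = 0.577465
  p ← -0.200000 + 0.53·0.577465 = 0.106056
x=-0.270000, p=0.106056:
  k1 = f(-0.270000, 0.106056) = 0.505613
  k2 = f(-0.005000, 0.240044) = 0.297932
  p ← 0.106056 + 0.53·0.297932 = 0.263960
x=0.260000, p=0.263960:
  k1 = f(0.260000, 0.263960) = 0.260861
  k2 = f(0.525000, 0.333089) = 0.153712
  p ← 0.263960 + 0.53·0.153712 = 0.345428
p(0.79) ≈ 0.3454

0.3454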